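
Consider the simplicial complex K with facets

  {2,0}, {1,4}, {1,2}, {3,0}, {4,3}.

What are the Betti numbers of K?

b_0 = 1, b_1 = 1.

Take the total order 0 < 1 < 2 < 3 < 4 on the vertex set. Then K (dimension 1) consists of the simplices:

  0-simplices (5): [0], [1], [2], [3], [4]
  1-simplices (5): [0,2], [0,3], [1,2], [1,4], [3,4]

giving chain groups C_0 ≅ Z^5, C_1 ≅ Z^5.

∂_1: C_1 → C_0 sends each edge [p,q] (with p < q) to q − p.
As a 5×5 matrix over Z this has rank 4, with invariant factors (1,1,1,1).

From H_k ≅ ker(∂_k) / im(∂_{k+1}) we obtain:

  H_0: rank C_0 − rank ∂_1 = 5 − 4 = 1, and the invariant factors of ∂_1 are all 1, so H_0 ≅ Z.
  H_1: rank ker ∂_1 − rank ∂_2 = (5 − 4) − 0 = 1, and there is no ∂_2, so H_1 ≅ Z.

Hence the Betti numbers are b_0 = 1, b_1 = 1.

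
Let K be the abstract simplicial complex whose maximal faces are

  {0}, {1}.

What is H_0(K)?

Take the total order 0 < 1 on the vertex set. Then K (dimension 0) consists of the simplices:

  0-simplices (2): [0], [1]

so the chain groups are C_0 ≅ Z^2.

Now H_k = ker ∂_k / im ∂_{k+1}, so:

  H_0: rank C_0 − rank ∂_1 = 2 − 0 = 2, and there is no ∂_1, so H_0 ≅ Z^2.

H_0 = Z^2.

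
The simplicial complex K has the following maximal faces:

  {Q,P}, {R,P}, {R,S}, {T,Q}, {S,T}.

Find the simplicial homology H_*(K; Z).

We work with the vertex ordering P < Q < R < S < T. The simplices of K, each written with vertices in increasing order, are:

  0-simplices (5): P, Q, R, S, T
  1-simplices (5): PQ, PR, QT, RS, ST

giving chain groups C_0 ≅ Z^5, C_1 ≅ Z^5.

Boundary ∂_1: C_1 → C_0 maps an edge to its endpoints' difference, ∂[p,q] = q − p. For instance
  ∂PQ = Q − P.
The resulting 5×5 matrix has rank 4, and its Smith normal form has invariant factors (1,1,1,1).

Computing H_k = (kernel of ∂_k) / (image of ∂_{k+1}):

  H_0: rank C_0 − rank ∂_1 = 5 − 4 = 1, and the invariant factors of ∂_1 are all 1, so H_0 ≅ Z.
  H_1: rank ker ∂_1 − rank ∂_2 = (5 − 4) − 0 = 1, and there is no ∂_2, so H_1 ≅ Z.

H_0 = Z,  H_1 = Z.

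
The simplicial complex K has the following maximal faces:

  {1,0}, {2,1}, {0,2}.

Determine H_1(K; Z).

H_1 ≅ Z.

Take the total order 0 < 1 < 2 on the vertex set. Then K (dimension 1) consists of the simplices:

  0-simplices (3): [0], [1], [2]
  1-simplices (3): [0,1], [0,2], [1,2]

Hence C_0 ≅ Z^3, C_1 ≅ Z^3.

∂_1: C_1 → C_0 is given by ∂[p,q] = [q] − [p]. For instance
  ∂[0,1] = [1] − [0].
This gives a 3×3 integer matrix of rank 2; reducing to Smith normal form yields diagonal entries (1,1).

Reading off H_k = ker ∂_k / im ∂_{k+1}:

  H_1: rank ker ∂_1 − rank ∂_2 = (3 − 2) − 0 = 1, and there is no ∂_2, so H_1 = Z.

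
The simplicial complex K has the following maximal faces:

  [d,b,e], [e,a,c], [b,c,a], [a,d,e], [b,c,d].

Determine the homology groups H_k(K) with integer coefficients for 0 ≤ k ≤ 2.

H_0 ≅ Z,  H_1 ≅ Z,  H_2 = 0.

Fix the vertex order a < b < c < d < e and write every simplex with vertices in increasing order. Then dim K = 2 and the simplices of K are:

  0-simplices (5): a, b, c, d, e
  1-simplices (10): ab, ac, ad, ae, bc, bd, be, cd, ce, de
  2-simplices (5): abc, ace, ade, bcd, bde

so the chain groups are C_0 ≅ Z^5, C_1 ≅ Z^10, C_2 ≅ Z^5.

The boundary map ∂_1: C_1 → C_0 maps an edge to its endpoints' difference, ∂[p,q] = q − p.
This gives a 5×10 integer matrix of rank 4; reducing to Smith normal form yields diagonal entries (1,1,1,1).

Boundary ∂_2: C_2 → C_1 sends each 2-simplex [p,q,r] to [q,r] − [p,r] + [p,q]. For instance
  ∂abc = bc − ac + ab,
  ∂ade = de − ae + ad.
As a 10×5 matrix over Z this has rank 5, with invariant factors (1,1,1,1,1).

Computing H_k = (kernel of ∂_k) / (image of ∂_{k+1}):

  H_0: rank C_0 − rank ∂_1 = 5 − 4 = 1, and the invariant factors of ∂_1 are all 1, so H_0 = Z.
  H_1: rank ker ∂_1 − rank ∂_2 = (10 − 4) − 5 = 1, and the invariant factors of ∂_2 are all 1, so H_1 = Z.
  H_2: rank ker ∂_2 − rank ∂_3 = (5 − 5) − 0 = 0, and there is no ∂_3, so H_2 = 0.

(K is a triangulation of the Möbius band.)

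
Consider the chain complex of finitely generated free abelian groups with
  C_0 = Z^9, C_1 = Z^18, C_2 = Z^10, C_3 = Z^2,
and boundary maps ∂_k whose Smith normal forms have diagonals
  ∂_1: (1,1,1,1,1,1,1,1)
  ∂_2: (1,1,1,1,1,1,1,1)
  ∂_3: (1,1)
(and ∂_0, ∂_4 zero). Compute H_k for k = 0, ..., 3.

H_0: b_0 = 9 − 0 − 8 = 1; torsion from ∂_1 factors > 1: none. So H_0 ≅ Z.
H_1: b_1 = 18 − 8 − 8 = 2; torsion from ∂_2 factors > 1: none. So H_1 ≅ Z^2.
H_2: b_2 = 10 − 8 − 2 = 0; torsion from ∂_3 factors > 1: none. So H_2 ≅ 0.
H_3: b_3 = 2 − 2 − 0 = 0; torsion from ∂_4 factors > 1: none. So H_3 ≅ 0.

H_0 ≅ Z,  H_1 ≅ Z^2,  H_2 = 0,  H_3 = 0.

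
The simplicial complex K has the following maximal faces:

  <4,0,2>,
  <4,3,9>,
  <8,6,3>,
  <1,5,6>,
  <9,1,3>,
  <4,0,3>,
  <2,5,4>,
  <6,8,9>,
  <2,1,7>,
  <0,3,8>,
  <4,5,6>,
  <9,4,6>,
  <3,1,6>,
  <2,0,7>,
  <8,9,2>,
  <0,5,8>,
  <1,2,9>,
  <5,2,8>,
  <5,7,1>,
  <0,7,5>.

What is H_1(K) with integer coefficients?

Order the vertices as 0 < 1 < 2 < 3 < 4 < 5 < 6 < 7 < 8 < 9. Listing each simplex with vertices in this order, K has dimension 2 with simplices:

  0-simplices (10): [0], [1], [2], [3], [4], [5], [6], [7], [8], [9]
  1-simplices (30): (30 of them)
  2-simplices (20): (20 of them)

giving chain groups C_0 ≅ Z^10, C_1 ≅ Z^30, C_2 ≅ Z^20.

∂_1: C_1 → C_0 is given by ∂[p,q] = [q] − [p]. For instance
  ∂[5,8] = [8] − [5].
This gives a 10×30 integer matrix of rank 9; reducing to Smith normal form yields diagonal entries (1,1,1,1,1,1,1,1,1).

Boundary ∂_2: C_2 → C_1 maps a triangle to the signed sum of its edges. For instance
  ∂[2,8,9] = [8,9] − [2,9] + [2,8],
  ∂[2,5,8] = [5,8] − [2,8] + [2,5].
As a 30×20 matrix over Z this has rank 20, with invariant factors (1,1,1,1,1,1,1,1,1,1,1,1,1,1,1,1,1,1,1,2).

Computing H_k = (kernel of ∂_k) / (image of ∂_{k+1}):

  H_1: rank ker ∂_1 − rank ∂_2 = (30 − 9) − 20 = 1, and ∂_2 has invariant factor 2 > 1, so H_1 ≅ Z ⊕ Z/2.

H_1 ≅ Z ⊕ Z/2.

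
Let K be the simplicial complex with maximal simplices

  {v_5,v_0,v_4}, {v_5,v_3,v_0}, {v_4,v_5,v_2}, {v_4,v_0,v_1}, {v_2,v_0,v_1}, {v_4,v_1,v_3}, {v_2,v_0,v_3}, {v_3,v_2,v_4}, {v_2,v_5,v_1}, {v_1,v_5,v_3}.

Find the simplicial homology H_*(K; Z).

H_0 ≅ Z,  H_1 ≅ Z/2,  H_2 = 0.

Take the total order v_0 < v_1 < v_2 < v_3 < v_4 < v_5 on the vertex set. Then K (dimension 2) consists of the simplices:

  0-simplices (6): [v_0], [v_1], [v_2], [v_3], [v_4], [v_5]
  1-simplices (15): (15 of them)
  2-simplices (10): [v_0,v_1,v_2], [v_0,v_1,v_4], [v_0,v_2,v_3], [v_0,v_3,v_5], [v_0,v_4,v_5], [v_1,v_2,v_5], [v_1,v_3,v_4], [v_1,v_3,v_5], [v_2,v_3,v_4], [v_2,v_4,v_5]

giving chain groups C_0 ≅ Z^6, C_1 ≅ Z^15, C_2 ≅ Z^10.

∂_1: C_1 → C_0 maps an edge to its endpoints' difference, ∂[p,q] = q − p. For instance
  ∂[v_1,v_5] = [v_5] − [v_1].
The resulting 6×15 matrix has rank 5, and its Smith normal form has invariant factors (1,1,1,1,1).

∂_2: C_2 → C_1 sends each 2-simplex [p,q,r] to [q,r] − [p,r] + [p,q]. For instance
  ∂[v_0,v_4,v_5] = [v_4,v_5] − [v_0,v_5] + [v_0,v_4],
  ∂[v_0,v_1,v_2] = [v_1,v_2] − [v_0,v_2] + [v_0,v_1].
The 15×10 boundary matrix has rank 10 and Smith normal form diag(1,1,1,1,1,1,1,1,1,2).

From H_k ≅ ker(∂_k) / im(∂_{k+1}) we obtain:

  H_0: rank C_0 − rank ∂_1 = 6 − 5 = 1, and the invariant factors of ∂_1 are all 1, so H_0 ≅ Z.
  H_1: rank ker ∂_1 − rank ∂_2 = (15 − 5) − 10 = 0, and ∂_2 has invariant factor 2 > 1, so H_1 ≅ Z/2.
  H_2: rank ker ∂_2 − rank ∂_3 = (10 − 10) − 0 = 0, and there is no ∂_3, so H_2 ≅ 0.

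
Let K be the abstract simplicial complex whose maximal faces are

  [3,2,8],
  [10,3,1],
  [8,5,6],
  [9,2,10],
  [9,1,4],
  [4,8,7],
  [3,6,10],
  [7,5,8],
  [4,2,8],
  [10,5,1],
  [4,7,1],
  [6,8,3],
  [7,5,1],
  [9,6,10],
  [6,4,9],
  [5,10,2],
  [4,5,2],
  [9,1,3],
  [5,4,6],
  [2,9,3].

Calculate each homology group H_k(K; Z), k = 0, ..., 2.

H_0 = Z,  H_1 = Z ⊕ Z/2,  H_2 = 0.

Fix the vertex order 1 < 2 < 3 < 4 < 5 < 6 < 7 < 8 < 9 < 10 and write every simplex with vertices in increasing order. Then dim K = 2 and the simplices of K are:

  0-simplices (10): [1], [2], [3], [4], [5], [6], [7], [8], [9], [10]
  1-simplices (30): (30 of them)
  2-simplices (20): (20 of them)

so the chain groups are C_0 ≅ Z^10, C_1 ≅ Z^30, C_2 ≅ Z^20.

Boundary ∂_1: C_1 → C_0 maps an edge to its endpoints' difference, ∂[p,q] = q − p.
The 10×30 boundary matrix has rank 9 and Smith normal form diag(1,1,1,1,1,1,1,1,1).

The boundary map ∂_2: C_2 → C_1 maps a triangle to the signed sum of its edges. For instance
  ∂[3,6,8] = [6,8] − [3,8] + [3,6],
  ∂[5,6,8] = [6,8] − [5,8] + [5,6].
As a 30×20 matrix over Z this has rank 20, with invariant factors (1,1,1,1,1,1,1,1,1,1,1,1,1,1,1,1,1,1,1,2).

Now H_k = ker ∂_k / im ∂_{k+1}, so:

  H_0: rank C_0 − rank ∂_1 = 10 − 9 = 1, and the invariant factors of ∂_1 are all 1, so H_0 = Z.
  H_1: rank ker ∂_1 − rank ∂_2 = (30 − 9) − 20 = 1, and ∂_2 has invariant factor 2 > 1, so H_1 = Z ⊕ Z/2.
  H_2: rank ker ∂_2 − rank ∂_3 = (20 − 20) − 0 = 0, and there is no ∂_3, so H_2 = 0.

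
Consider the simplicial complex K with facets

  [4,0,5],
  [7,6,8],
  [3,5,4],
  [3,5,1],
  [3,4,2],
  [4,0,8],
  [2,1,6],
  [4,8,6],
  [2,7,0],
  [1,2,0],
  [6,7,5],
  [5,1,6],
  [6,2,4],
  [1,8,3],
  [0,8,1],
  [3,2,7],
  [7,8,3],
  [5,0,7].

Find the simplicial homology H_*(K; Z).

Order the vertices as 0 < 1 < 2 < 3 < 4 < 5 < 6 < 7 < 8. Listing each simplex with vertices in this order, K has dimension 2 with simplices:

  0-simplices (9): [0], [1], [2], [3], [4], [5], [6], [7], [8]
  1-simplices (27): (27 of them)
  2-simplices (18): [0,1,2], [0,1,8], [0,2,7], [0,4,5], [0,4,8], [0,5,7], [1,2,6], [1,3,5], [1,3,8], [1,5,6], [2,3,4], [2,3,7], [2,4,6], [3,4,5], [3,7,8], [4,6,8], [5,6,7], [6,7,8]

giving chain groups C_0 ≅ Z^9, C_1 ≅ Z^27, C_2 ≅ Z^18.

Boundary ∂_1: C_1 → C_0 is given by ∂[p,q] = [q] − [p]. For instance
  ∂[1,6] = [6] − [1].
The 9×27 boundary matrix has rank 8 and Smith normal form diag(1,1,1,1,1,1,1,1).

∂_2: C_2 → C_1 maps a triangle to the signed sum of its edges. For instance
  ∂[2,4,6] = [4,6] − [2,6] + [2,4],
  ∂[2,3,7] = [3,7] − [2,7] + [2,3].
As a 27×18 matrix over Z this has rank 17, with invariant factors (1,1,1,1,1,1,1,1,1,1,1,1,1,1,1,1,1).

Reading off H_k = ker ∂_k / im ∂_{k+1}:

  H_0: rank C_0 − rank ∂_1 = 9 − 8 = 1, and the invariant factors of ∂_1 are all 1, so H_0 = Z.
  H_1: rank ker ∂_1 − rank ∂_2 = (27 − 8) − 17 = 2, and the invariant factors of ∂_2 are all 1, so H_1 = Z^2.
  H_2: rank ker ∂_2 − rank ∂_3 = (18 − 17) − 0 = 1, and there is no ∂_3, so H_2 = Z.

As a check, the Euler characteristic is 9 − 27 + 18 = 0, which agrees with 1 − 2 + 1 = 0.

H_0 ≅ Z,  H_1 ≅ Z^2,  H_2 ≅ Z.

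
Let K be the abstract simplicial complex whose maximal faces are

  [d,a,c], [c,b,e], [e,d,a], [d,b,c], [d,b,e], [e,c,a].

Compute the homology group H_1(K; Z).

Fix the vertex order a < b < c < d < e and write every simplex with vertices in increasing order. Then dim K = 2 and the simplices of K are:

  0-simplices (5): a, b, c, d, e
  1-simplices (9): ac, ad, ae, bc, bd, be, cd, ce, de
  2-simplices (6): acd, ace, ade, bcd, bce, bde

Hence C_0 ≅ Z^5, C_1 ≅ Z^9, C_2 ≅ Z^6.

∂_1: C_1 → C_0 maps an edge to its endpoints' difference, ∂[p,q] = q − p.
The resulting 5×9 matrix has rank 4, and its Smith normal form has invariant factors (1,1,1,1).

Boundary ∂_2: C_2 → C_1 sends each 2-simplex [p,q,r] to [q,r] − [p,r] + [p,q]. For instance
  ∂ade = de − ae + ad,
  ∂bce = ce − be + bc.
The 9×6 boundary matrix has rank 5 and Smith normal form diag(1,1,1,1,1).

Reading off H_k = ker ∂_k / im ∂_{k+1}:

  H_1: rank ker ∂_1 − rank ∂_2 = (9 − 4) − 5 = 0, and the invariant factors of ∂_2 are all 1, so H_1 ≅ 0.

(K is a triangulation of the 2-sphere S^2.)

H_1 = 0.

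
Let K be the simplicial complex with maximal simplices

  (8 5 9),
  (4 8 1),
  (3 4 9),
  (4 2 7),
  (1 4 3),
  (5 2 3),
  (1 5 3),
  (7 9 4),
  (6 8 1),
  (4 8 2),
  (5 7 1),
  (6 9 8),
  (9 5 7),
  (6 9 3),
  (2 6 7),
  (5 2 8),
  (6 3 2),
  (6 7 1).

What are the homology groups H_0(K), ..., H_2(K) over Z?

H_0 ≅ Z,  H_1 ≅ Z^2,  H_2 ≅ Z.

Take the total order 1 < 2 < 3 < 4 < 5 < 6 < 7 < 8 < 9 on the vertex set. Then K (dimension 2) consists of the simplices:

  0-simplices (9): [1], [2], [3], [4], [5], [6], [7], [8], [9]
  1-simplices (27): (27 of them)
  2-simplices (18): [1,3,4], [1,3,5], [1,4,8], [1,5,7], [1,6,7], [1,6,8], [2,3,5], [2,3,6], [2,4,7], [2,4,8], [2,5,8], [2,6,7], [3,4,9], [3,6,9], [4,7,9], [5,7,9], [5,8,9], [6,8,9]

giving chain groups C_0 ≅ Z^9, C_1 ≅ Z^27, C_2 ≅ Z^18.

The boundary map ∂_1: C_1 → C_0 sends each edge [p,q] (with p < q) to q − p.
As a 9×27 matrix over Z this has rank 8, with invariant factors (1,1,1,1,1,1,1,1).

∂_2: C_2 → C_1 maps a triangle to the signed sum of its edges. For instance
  ∂[5,7,9] = [7,9] − [5,9] + [5,7],
  ∂[3,6,9] = [6,9] − [3,9] + [3,6].
This gives a 27×18 integer matrix of rank 17; reducing to Smith normal form yields diagonal entries (1,1,1,1,1,1,1,1,1,1,1,1,1,1,1,1,1).

Computing H_k = (kernel of ∂_k) / (image of ∂_{k+1}):

  H_0: rank C_0 − rank ∂_1 = 9 − 8 = 1, and the invariant factors of ∂_1 are all 1, so H_0 = Z.
  H_1: rank ker ∂_1 − rank ∂_2 = (27 − 8) − 17 = 2, and the invariant factors of ∂_2 are all 1, so H_1 = Z^2.
  H_2: rank ker ∂_2 − rank ∂_3 = (18 − 17) − 0 = 1, and there is no ∂_3, so H_2 = Z.

(K is a triangulation of the torus T^2.)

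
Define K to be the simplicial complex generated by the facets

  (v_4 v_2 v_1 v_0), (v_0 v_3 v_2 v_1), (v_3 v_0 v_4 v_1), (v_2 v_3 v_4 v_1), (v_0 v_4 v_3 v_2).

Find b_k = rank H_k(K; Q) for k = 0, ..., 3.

Take the total order v_0 < v_1 < v_2 < v_3 < v_4 on the vertex set. Then K (dimension 3) consists of the simplices:

  0-simplices (5): [v_0], [v_1], [v_2], [v_3], [v_4]
  1-simplices (10): [v_0,v_1], [v_0,v_2], [v_0,v_3], [v_0,v_4], [v_1,v_2], [v_1,v_3], [v_1,v_4], [v_2,v_3], [v_2,v_4], [v_3,v_4]
  2-simplices (10): [v_0,v_1,v_2], [v_0,v_1,v_3], [v_0,v_1,v_4], [v_0,v_2,v_3], [v_0,v_2,v_4], [v_0,v_3,v_4], [v_1,v_2,v_3], [v_1,v_2,v_4], [v_1,v_3,v_4], [v_2,v_3,v_4]
  3-simplices (5): [v_0,v_1,v_2,v_3], [v_0,v_1,v_2,v_4], [v_0,v_1,v_3,v_4], [v_0,v_2,v_3,v_4], [v_1,v_2,v_3,v_4]

so the chain groups are C_0 ≅ Z^5, C_1 ≅ Z^10, C_2 ≅ Z^10, C_3 ≅ Z^5.

Boundary ∂_1: C_1 → C_0 maps an edge to its endpoints' difference, ∂[p,q] = q − p.
The 5×10 boundary matrix has rank 4 and Smith normal form diag(1,1,1,1).

Boundary ∂_2: C_2 → C_1 maps a triangle to the signed sum of its edges. For instance
  ∂[v_1,v_2,v_3] = [v_2,v_3] − [v_1,v_3] + [v_1,v_2],
  ∂[v_0,v_2,v_3] = [v_2,v_3] − [v_0,v_3] + [v_0,v_2].
The 10×10 boundary matrix has rank 6 and Smith normal form diag(1,1,1,1,1,1).

The boundary map ∂_3: C_3 → C_2 sends each 3-simplex σ to the alternating sum Σ_i (−1)^i (σ with its i-th vertex removed). For instance
  ∂[v_0,v_1,v_2,v_3] = [v_1,v_2,v_3] − [v_0,v_2,v_3] + [v_0,v_1,v_3] − [v_0,v_1,v_2],
  ∂[v_0,v_2,v_3,v_4] = [v_2,v_3,v_4] − [v_0,v_3,v_4] + [v_0,v_2,v_4] − [v_0,v_2,v_3].
The 10×5 boundary matrix has rank 4 and Smith normal form diag(1,1,1,1).

Reading off H_k = ker ∂_k / im ∂_{k+1}:

  H_0: rank C_0 − rank ∂_1 = 5 − 4 = 1, and the invariant factors of ∂_1 are all 1, so H_0 ≅ Z.
  H_1: rank ker ∂_1 − rank ∂_2 = (10 − 4) − 6 = 0, and the invariant factors of ∂_2 are all 1, so H_1 ≅ 0.
  H_2: rank ker ∂_2 − rank ∂_3 = (10 − 6) − 4 = 0, and the invariant factors of ∂_3 are all 1, so H_2 ≅ 0.
  H_3: rank ker ∂_3 − rank ∂_4 = (5 − 4) − 0 = 1, and there is no ∂_4, so H_3 ≅ Z.

Hence the Betti numbers are b_0 = 1, b_1 = 0, b_2 = 0, b_3 = 1.

b_0 = 1, b_1 = 0, b_2 = 0, b_3 = 1.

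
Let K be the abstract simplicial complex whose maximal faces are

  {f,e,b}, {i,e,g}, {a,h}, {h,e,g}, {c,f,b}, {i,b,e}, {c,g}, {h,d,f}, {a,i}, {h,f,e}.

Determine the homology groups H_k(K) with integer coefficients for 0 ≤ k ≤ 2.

We work with the vertex ordering a < b < c < d < e < f < g < h < i. The simplices of K, each written with vertices in increasing order, are:

  0-simplices (9): a, b, c, d, e, f, g, h, i
  1-simplices (17): ah, ai, bc, be, bf, bi, cf, cg, df, dh, ef, eg, eh, ei, fh, gh, gi
  2-simplices (7): bcf, bef, bei, dfh, efh, egh, egi

so the chain groups are C_0 ≅ Z^9, C_1 ≅ Z^17, C_2 ≅ Z^7.

Boundary ∂_1: C_1 → C_0 sends each edge [p,q] (with p < q) to q − p.
The 9×17 boundary matrix has rank 8 and Smith normal form diag(1,1,1,1,1,1,1,1).

Boundary ∂_2: C_2 → C_1 sends each 2-simplex [p,q,r] to [q,r] − [p,r] + [p,q]. For instance
  ∂egh = gh − eh + eg,
  ∂egi = gi − ei + eg.
This gives a 17×7 integer matrix of rank 7; reducing to Smith normal form yields diagonal entries (1,1,1,1,1,1,1).

Reading off H_k = ker ∂_k / im ∂_{k+1}:

  H_0: rank C_0 − rank ∂_1 = 9 − 8 = 1, and the invariant factors of ∂_1 are all 1, so H_0 = Z.
  H_1: rank ker ∂_1 − rank ∂_2 = (17 − 8) − 7 = 2, and the invariant factors of ∂_2 are all 1, so H_1 = Z^2.
  H_2: rank ker ∂_2 − rank ∂_3 = (7 − 7) − 0 = 0, and there is no ∂_3, so H_2 = 0.

As a check, the Euler characteristic is 9 − 17 + 7 = -1, which agrees with 1 − 2 + 0 = -1.

H_0 ≅ Z,  H_1 ≅ Z^2,  H_2 = 0.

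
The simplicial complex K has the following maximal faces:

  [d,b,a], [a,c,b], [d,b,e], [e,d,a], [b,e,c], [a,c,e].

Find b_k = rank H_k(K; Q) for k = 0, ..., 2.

We work with the vertex ordering a < b < c < d < e. The simplices of K, each written with vertices in increasing order, are:

  0-simplices (5): a, b, c, d, e
  1-simplices (9): ab, ac, ad, ae, bc, bd, be, ce, de
  2-simplices (6): abc, abd, ace, ade, bce, bde

Hence C_0 ≅ Z^5, C_1 ≅ Z^9, C_2 ≅ Z^6.

The boundary map ∂_1: C_1 → C_0 maps an edge to its endpoints' difference, ∂[p,q] = q − p.
As a 5×9 matrix over Z this has rank 4, with invariant factors (1,1,1,1).

The boundary map ∂_2: C_2 → C_1 sends each 2-simplex [p,q,r] to [q,r] − [p,r] + [p,q]. For instance
  ∂abd = bd − ad + ab,
  ∂bce = ce − be + bc.
The 9×6 boundary matrix has rank 5 and Smith normal form diag(1,1,1,1,1).

Reading off H_k = ker ∂_k / im ∂_{k+1}:

  H_0: rank C_0 − rank ∂_1 = 5 − 4 = 1, and the invariant factors of ∂_1 are all 1, so H_0 = Z.
  H_1: rank ker ∂_1 − rank ∂_2 = (9 − 4) − 5 = 0, and the invariant factors of ∂_2 are all 1, so H_1 = 0.
  H_2: rank ker ∂_2 − rank ∂_3 = (6 − 5) − 0 = 1, and there is no ∂_3, so H_2 = Z.

(K is a triangulation of the 2-sphere S^2.)

Hence the Betti numbers are b_0 = 1, b_1 = 0, b_2 = 1.

b_0 = 1, b_1 = 0, b_2 = 1.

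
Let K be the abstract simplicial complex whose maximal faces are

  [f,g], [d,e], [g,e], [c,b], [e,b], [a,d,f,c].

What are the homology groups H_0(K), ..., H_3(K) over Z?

H_0 = Z,  H_1 = Z^2,  H_2 = 0,  H_3 = 0.

Fix the vertex order a < b < c < d < e < f < g and write every simplex with vertices in increasing order. Then dim K = 3 and the simplices of K are:

  0-simplices (7): a, b, c, d, e, f, g
  1-simplices (11): ac, ad, af, bc, be, cd, cf, de, df, eg, fg
  2-simplices (4): acd, acf, adf, cdf
  3-simplices (1): acdf

Hence C_0 ≅ Z^7, C_1 ≅ Z^11, C_2 ≅ Z^4, C_3 ≅ Z^1.

∂_1: C_1 → C_0 maps an edge to its endpoints' difference, ∂[p,q] = q − p.
This gives a 7×11 integer matrix of rank 6; reducing to Smith normal form yields diagonal entries (1,1,1,1,1,1).

∂_2: C_2 → C_1 maps a triangle to the signed sum of its edges. For instance
  ∂adf = df − af + ad,
  ∂acd = cd − ad + ac.
The 11×4 boundary matrix has rank 3 and Smith normal form diag(1,1,1).

The boundary map ∂_3: C_3 → C_2 sends each 3-simplex σ to the alternating sum Σ_i (−1)^i (σ with its i-th vertex removed). For instance
  ∂acdf = cdf − adf + acf − acd.
As a 4×1 matrix over Z this has rank 1, with invariant factors (1).

Now H_k = ker ∂_k / im ∂_{k+1}, so:

  H_0: rank C_0 − rank ∂_1 = 7 − 6 = 1, and the invariant factors of ∂_1 are all 1, so H_0 = Z.
  H_1: rank ker ∂_1 − rank ∂_2 = (11 − 6) − 3 = 2, and the invariant factors of ∂_2 are all 1, so H_1 = Z^2.
  H_2: rank ker ∂_2 − rank ∂_3 = (4 − 3) − 1 = 0, and the invariant factors of ∂_3 are all 1, so H_2 = 0.
  H_3: rank ker ∂_3 − rank ∂_4 = (1 − 1) − 0 = 0, and there is no ∂_4, so H_3 = 0.

As a check, the Euler characteristic is 7 − 11 + 4 − 1 = -1, which agrees with 1 − 2 + 0 − 0 = -1.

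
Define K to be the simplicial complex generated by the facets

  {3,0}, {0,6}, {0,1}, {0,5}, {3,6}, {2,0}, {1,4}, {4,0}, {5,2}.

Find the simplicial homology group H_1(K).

Order the vertices as 0 < 1 < 2 < 3 < 4 < 5 < 6. Listing each simplex with vertices in this order, K has dimension 1 with simplices:

  0-simplices (7): [0], [1], [2], [3], [4], [5], [6]
  1-simplices (9): [0,1], [0,2], [0,3], [0,4], [0,5], [0,6], [1,4], [2,5], [3,6]

Hence C_0 ≅ Z^7, C_1 ≅ Z^9.

∂_1: C_1 → C_0 maps an edge to its endpoints' difference, ∂[p,q] = q − p. For instance
  ∂[1,4] = [4] − [1].
The 7×9 boundary matrix has rank 6 and Smith normal form diag(1,1,1,1,1,1).

From H_k ≅ ker(∂_k) / im(∂_{k+1}) we obtain:

  H_1: rank ker ∂_1 − rank ∂_2 = (9 − 6) − 0 = 3, and there is no ∂_2, so H_1 = Z^3.

H_1 ≅ Z^3.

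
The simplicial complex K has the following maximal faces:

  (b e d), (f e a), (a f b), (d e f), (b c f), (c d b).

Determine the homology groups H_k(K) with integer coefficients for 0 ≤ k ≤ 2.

Fix the vertex order a < b < c < d < e < f and write every simplex with vertices in increasing order. Then dim K = 2 and the simplices of K are:

  0-simplices (6): a, b, c, d, e, f
  1-simplices (12): ab, ae, af, bc, bd, be, bf, cd, cf, de, df, ef
  2-simplices (6): abf, aef, bcd, bcf, bde, def

Hence C_0 ≅ Z^6, C_1 ≅ Z^12, C_2 ≅ Z^6.

Boundary ∂_1: C_1 → C_0 sends each edge [p,q] (with p < q) to q − p. For instance
  ∂bf = f − b.
The resulting 6×12 matrix has rank 5, and its Smith normal form has invariant factors (1,1,1,1,1).

∂_2: C_2 → C_1 maps a triangle to the signed sum of its edges. For instance
  ∂def = ef − df + de,
  ∂abf = bf − af + ab.
As a 12×6 matrix over Z this has rank 6, with invariant factors (1,1,1,1,1,1).

From H_k ≅ ker(∂_k) / im(∂_{k+1}) we obtain:

  H_0: rank C_0 − rank ∂_1 = 6 − 5 = 1, and the invariant factors of ∂_1 are all 1, so H_0 = Z.
  H_1: rank ker ∂_1 − rank ∂_2 = (12 − 5) − 6 = 1, and the invariant factors of ∂_2 are all 1, so H_1 = Z.
  H_2: rank ker ∂_2 − rank ∂_3 = (6 − 6) − 0 = 0, and there is no ∂_3, so H_2 = 0.

As a check, the Euler characteristic is 6 − 12 + 6 = 0, which agrees with 1 − 1 + 0 = 0.

H_0 = Z,  H_1 = Z,  H_2 = 0.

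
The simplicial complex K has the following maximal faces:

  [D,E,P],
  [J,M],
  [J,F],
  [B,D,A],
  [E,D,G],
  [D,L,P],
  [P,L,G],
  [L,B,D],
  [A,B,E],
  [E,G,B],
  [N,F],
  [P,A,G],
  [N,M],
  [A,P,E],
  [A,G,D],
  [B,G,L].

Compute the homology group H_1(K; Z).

H_1 = Z × Z/2.

Fix the vertex order A < B < D < E < F < G < J < L < M < N < P and write every simplex with vertices in increasing order. Then dim K = 2 and the simplices of K are:

  0-simplices (11): A, B, D, E, F, G, J, L, M, N, P
  1-simplices (22): AB, AD, AE, AG, AP, BD, BE, BG, BL, DE, DG, DL, DP, EG, EP, FJ, FN, GL, GP, JM, LP, MN
  2-simplices (12): ABD, ABE, ADG, AEP, AGP, BDL, BEG, BGL, DEG, DEP, DLP, GLP

Hence C_0 ≅ Z^11, C_1 ≅ Z^22, C_2 ≅ Z^12.

∂_1: C_1 → C_0 maps an edge to its endpoints' difference, ∂[p,q] = q − p.
This gives a 11×22 integer matrix of rank 9; reducing to Smith normal form yields diagonal entries (1,1,1,1,1,1,1,1,1).

∂_2: C_2 → C_1 maps a triangle to the signed sum of its edges. For instance
  ∂ABD = BD − AD + AB,
  ∂AGP = GP − AP + AG.
This gives a 22×12 integer matrix of rank 12; reducing to Smith normal form yields diagonal entries (1,1,1,1,1,1,1,1,1,1,1,2).

Computing H_k = (kernel of ∂_k) / (image of ∂_{k+1}):

  H_1: rank ker ∂_1 − rank ∂_2 = (22 − 9) − 12 = 1, and ∂_2 has invariant factor 2 > 1, so H_1 ≅ Z × Z/2.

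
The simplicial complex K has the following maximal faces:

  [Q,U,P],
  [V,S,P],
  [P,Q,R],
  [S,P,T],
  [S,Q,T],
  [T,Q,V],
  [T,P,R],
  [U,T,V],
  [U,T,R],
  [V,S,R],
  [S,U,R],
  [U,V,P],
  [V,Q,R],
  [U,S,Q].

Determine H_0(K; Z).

H_0 ≅ Z.

We work with the vertex ordering P < Q < R < S < T < U < V. The simplices of K, each written with vertices in increasing order, are:

  0-simplices (7): P, Q, R, S, T, U, V
  1-simplices (21): PQ, PR, PS, PT, PU, PV, QR, QS, QT, QU, QV, RS, RT, RU, RV, ST, SU, SV, TU, TV, UV
  2-simplices (14): PQR, PQU, PRT, PST, PSV, PUV, QRV, QST, QSU, QTV, RSU, RSV, RTU, TUV

so the chain groups are C_0 ≅ Z^7, C_1 ≅ Z^21, C_2 ≅ Z^14.

The boundary map ∂_1: C_1 → C_0 maps an edge to its endpoints' difference, ∂[p,q] = q − p.
The 7×21 boundary matrix has rank 6 and Smith normal form diag(1,1,1,1,1,1).

Boundary ∂_2: C_2 → C_1 sends each 2-simplex [p,q,r] to [q,r] − [p,r] + [p,q]. For instance
  ∂TUV = UV − TV + TU,
  ∂QSU = SU − QU + QS.
The resulting 21×14 matrix has rank 13, and its Smith normal form has invariant factors (1,1,1,1,1,1,1,1,1,1,1,1,1).

Reading off H_k = ker ∂_k / im ∂_{k+1}:

  H_0: rank C_0 − rank ∂_1 = 7 − 6 = 1, and the invariant factors of ∂_1 are all 1, so H_0 ≅ Z.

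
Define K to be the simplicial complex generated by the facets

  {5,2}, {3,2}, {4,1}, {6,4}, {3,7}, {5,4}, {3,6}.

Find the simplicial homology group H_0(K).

Take the total order 1 < 2 < 3 < 4 < 5 < 6 < 7 on the vertex set. Then K (dimension 1) consists of the simplices:

  0-simplices (7): [1], [2], [3], [4], [5], [6], [7]
  1-simplices (7): [1,4], [2,3], [2,5], [3,6], [3,7], [4,5], [4,6]

giving chain groups C_0 ≅ Z^7, C_1 ≅ Z^7.

Boundary ∂_1: C_1 → C_0 maps an edge to its endpoints' difference, ∂[p,q] = q − p.
The resulting 7×7 matrix has rank 6, and its Smith normal form has invariant factors (1,1,1,1,1,1).

Computing H_k = (kernel of ∂_k) / (image of ∂_{k+1}):

  H_0: rank C_0 − rank ∂_1 = 7 − 6 = 1, and the invariant factors of ∂_1 are all 1, so H_0 ≅ Z.

H_0 ≅ Z.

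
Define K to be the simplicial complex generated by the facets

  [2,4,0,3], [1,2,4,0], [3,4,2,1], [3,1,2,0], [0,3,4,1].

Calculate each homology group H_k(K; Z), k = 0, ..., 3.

H_0 ≅ Z,  H_1 = 0,  H_2 = 0,  H_3 ≅ Z.

Fix the vertex order 0 < 1 < 2 < 3 < 4 and write every simplex with vertices in increasing order. Then dim K = 3 and the simplices of K are:

  0-simplices (5): [0], [1], [2], [3], [4]
  1-simplices (10): [0,1], [0,2], [0,3], [0,4], [1,2], [1,3], [1,4], [2,3], [2,4], [3,4]
  2-simplices (10): [0,1,2], [0,1,3], [0,1,4], [0,2,3], [0,2,4], [0,3,4], [1,2,3], [1,2,4], [1,3,4], [2,3,4]
  3-simplices (5): [0,1,2,3], [0,1,2,4], [0,1,3,4], [0,2,3,4], [1,2,3,4]

Hence C_0 ≅ Z^5, C_1 ≅ Z^10, C_2 ≅ Z^10, C_3 ≅ Z^5.

Boundary ∂_1: C_1 → C_0 sends each edge [p,q] (with p < q) to q − p. For instance
  ∂[1,2] = [2] − [1].
The resulting 5×10 matrix has rank 4, and its Smith normal form has invariant factors (1,1,1,1).

The boundary map ∂_2: C_2 → C_1 sends each 2-simplex [p,q,r] to [q,r] − [p,r] + [p,q]. For instance
  ∂[0,1,2] = [1,2] − [0,2] + [0,1],
  ∂[1,2,4] = [2,4] − [1,4] + [1,2].
The 10×10 boundary matrix has rank 6 and Smith normal form diag(1,1,1,1,1,1).

∂_3: C_3 → C_2 sends each 3-simplex σ to the alternating sum Σ_i (−1)^i (σ with its i-th vertex removed). For instance
  ∂[0,2,3,4] = [2,3,4] − [0,3,4] + [0,2,4] − [0,2,3],
  ∂[1,2,3,4] = [2,3,4] − [1,3,4] + [1,2,4] − [1,2,3].
The 10×5 boundary matrix has rank 4 and Smith normal form diag(1,1,1,1).

Now H_k = ker ∂_k / im ∂_{k+1}, so:

  H_0: rank C_0 − rank ∂_1 = 5 − 4 = 1, and the invariant factors of ∂_1 are all 1, so H_0 ≅ Z.
  H_1: rank ker ∂_1 − rank ∂_2 = (10 − 4) − 6 = 0, and the invariant factors of ∂_2 are all 1, so H_1 ≅ 0.
  H_2: rank ker ∂_2 − rank ∂_3 = (10 − 6) − 4 = 0, and the invariant factors of ∂_3 are all 1, so H_2 ≅ 0.
  H_3: rank ker ∂_3 − rank ∂_4 = (5 − 4) − 0 = 1, and there is no ∂_4, so H_3 ≅ Z.

(K is a triangulation of the 3-sphere S^3.)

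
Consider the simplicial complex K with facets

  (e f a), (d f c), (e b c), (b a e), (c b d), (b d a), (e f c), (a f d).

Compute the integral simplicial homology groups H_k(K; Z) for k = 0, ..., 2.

We work with the vertex ordering a < b < c < d < e < f. The simplices of K, each written with vertices in increasing order, are:

  0-simplices (6): a, b, c, d, e, f
  1-simplices (12): ab, ad, ae, af, bc, bd, be, cd, ce, cf, df, ef
  2-simplices (8): abd, abe, adf, aef, bcd, bce, cdf, cef

giving chain groups C_0 ≅ Z^6, C_1 ≅ Z^12, C_2 ≅ Z^8.

Boundary ∂_1: C_1 → C_0 is given by ∂[p,q] = [q] − [p].
This gives a 6×12 integer matrix of rank 5; reducing to Smith normal form yields diagonal entries (1,1,1,1,1).

Boundary ∂_2: C_2 → C_1 maps a triangle to the signed sum of its edges. For instance
  ∂adf = df − af + ad,
  ∂cef = ef − cf + ce.
This gives a 12×8 integer matrix of rank 7; reducing to Smith normal form yields diagonal entries (1,1,1,1,1,1,1).

Computing H_k = (kernel of ∂_k) / (image of ∂_{k+1}):

  H_0: rank C_0 − rank ∂_1 = 6 − 5 = 1, and the invariant factors of ∂_1 are all 1, so H_0 = Z.
  H_1: rank ker ∂_1 − rank ∂_2 = (12 − 5) − 7 = 0, and the invariant factors of ∂_2 are all 1, so H_1 = 0.
  H_2: rank ker ∂_2 − rank ∂_3 = (8 − 7) − 0 = 1, and there is no ∂_3, so H_2 = Z.

(K is a triangulation of the 2-sphere S^2.)

H_0 = Z,  H_1 = 0,  H_2 = Z.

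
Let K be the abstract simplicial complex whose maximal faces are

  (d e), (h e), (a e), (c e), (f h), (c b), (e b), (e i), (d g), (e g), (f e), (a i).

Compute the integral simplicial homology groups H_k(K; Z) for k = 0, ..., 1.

Take the total order a < b < c < d < e < f < g < h < i on the vertex set. Then K (dimension 1) consists of the simplices:

  0-simplices (9): a, b, c, d, e, f, g, h, i
  1-simplices (12): ae, ai, bc, be, ce, de, dg, ef, eg, eh, ei, fh

Hence C_0 ≅ Z^9, C_1 ≅ Z^12.

The boundary map ∂_1: C_1 → C_0 maps an edge to its endpoints' difference, ∂[p,q] = q − p. For instance
  ∂ef = f − e.
This gives a 9×12 integer matrix of rank 8; reducing to Smith normal form yields diagonal entries (1,1,1,1,1,1,1,1).

Now H_k = ker ∂_k / im ∂_{k+1}, so:

  H_0: rank C_0 − rank ∂_1 = 9 − 8 = 1, and the invariant factors of ∂_1 are all 1, so H_0 ≅ Z.
  H_1: rank ker ∂_1 − rank ∂_2 = (12 − 8) − 0 = 4, and there is no ∂_2, so H_1 ≅ Z^4.

As a check, the Euler characteristic is 9 − 12 = -3, which agrees with 1 − 4 = -3.
(K is a triangulation of a wedge of 4 circles.)

H_0 ≅ Z,  H_1 ≅ Z^4.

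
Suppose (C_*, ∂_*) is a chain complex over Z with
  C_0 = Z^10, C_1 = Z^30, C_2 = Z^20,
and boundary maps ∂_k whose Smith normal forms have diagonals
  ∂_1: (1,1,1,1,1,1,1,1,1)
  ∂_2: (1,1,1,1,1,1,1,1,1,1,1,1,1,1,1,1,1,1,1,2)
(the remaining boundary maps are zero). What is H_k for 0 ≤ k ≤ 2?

H_0: b_0 = 10 − 0 − 9 = 1; torsion from ∂_1 factors > 1: none. So H_0 = Z.
H_1: b_1 = 30 − 9 − 20 = 1; torsion from ∂_2 factors > 1: [2]. So H_1 = Z ⊕ Z_2.
H_2: b_2 = 20 − 20 − 0 = 0; torsion from ∂_3 factors > 1: none. So H_2 = 0.

H_0 = Z,  H_1 = Z ⊕ Z_2,  H_2 = 0.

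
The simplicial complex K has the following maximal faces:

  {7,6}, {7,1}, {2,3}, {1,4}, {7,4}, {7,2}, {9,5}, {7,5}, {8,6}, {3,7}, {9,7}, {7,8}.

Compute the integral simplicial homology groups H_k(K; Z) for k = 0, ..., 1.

We work with the vertex ordering 1 < 2 < 3 < 4 < 5 < 6 < 7 < 8 < 9. The simplices of K, each written with vertices in increasing order, are:

  0-simplices (9): [1], [2], [3], [4], [5], [6], [7], [8], [9]
  1-simplices (12): [1,4], [1,7], [2,3], [2,7], [3,7], [4,7], [5,7], [5,9], [6,7], [6,8], [7,8], [7,9]

Hence C_0 ≅ Z^9, C_1 ≅ Z^12.

Boundary ∂_1: C_1 → C_0 maps an edge to its endpoints' difference, ∂[p,q] = q − p. For instance
  ∂[5,7] = [7] − [5].
The resulting 9×12 matrix has rank 8, and its Smith normal form has invariant factors (1,1,1,1,1,1,1,1).

From H_k ≅ ker(∂_k) / im(∂_{k+1}) we obtain:

  H_0: rank C_0 − rank ∂_1 = 9 − 8 = 1, and the invariant factors of ∂_1 are all 1, so H_0 = Z.
  H_1: rank ker ∂_1 − rank ∂_2 = (12 − 8) − 0 = 4, and there is no ∂_2, so H_1 = Z^4.

As a check, the Euler characteristic is 9 − 12 = -3, which agrees with 1 − 4 = -3.

H_0 = Z,  H_1 = Z^4.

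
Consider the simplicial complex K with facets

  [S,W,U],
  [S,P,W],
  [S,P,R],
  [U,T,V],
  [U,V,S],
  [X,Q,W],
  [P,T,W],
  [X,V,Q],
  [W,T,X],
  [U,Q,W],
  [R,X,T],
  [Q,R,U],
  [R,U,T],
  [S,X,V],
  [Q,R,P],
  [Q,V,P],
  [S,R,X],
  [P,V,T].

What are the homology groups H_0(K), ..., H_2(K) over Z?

Take the total order P < Q < R < S < T < U < V < W < X on the vertex set. Then K (dimension 2) consists of the simplices:

  0-simplices (9): P, Q, R, S, T, U, V, W, X
  1-simplices (27): PQ, PR, PS, PT, PV, PW, QR, QU, QV, QW, QX, RS, RT, RU, RX, SU, SV, SW, SX, TU, TV, TW, TX, UV, UW, VX, WX
  2-simplices (18): PQR, PQV, PRS, PSW, PTV, PTW, QRU, QUW, QVX, QWX, RSX, RTU, RTX, SUV, SUW, SVX, TUV, TWX

giving chain groups C_0 ≅ Z^9, C_1 ≅ Z^27, C_2 ≅ Z^18.

∂_1: C_1 → C_0 is given by ∂[p,q] = [q] − [p]. For instance
  ∂VX = X − V.
This gives a 9×27 integer matrix of rank 8; reducing to Smith normal form yields diagonal entries (1,1,1,1,1,1,1,1).

Boundary ∂_2: C_2 → C_1 acts by ∂[p,q,r] = [q,r] − [p,r] + [p,q]. For instance
  ∂TWX = WX − TX + TW,
  ∂RTX = TX − RX + RT.
The resulting 27×18 matrix has rank 17, and its Smith normal form has invariant factors (1,1,1,1,1,1,1,1,1,1,1,1,1,1,1,1,1).

Now H_k = ker ∂_k / im ∂_{k+1}, so:

  H_0: rank C_0 − rank ∂_1 = 9 − 8 = 1, and the invariant factors of ∂_1 are all 1, so H_0 = Z.
  H_1: rank ker ∂_1 − rank ∂_2 = (27 − 8) − 17 = 2, and the invariant factors of ∂_2 are all 1, so H_1 = Z^2.
  H_2: rank ker ∂_2 − rank ∂_3 = (18 − 17) − 0 = 1, and there is no ∂_3, so H_2 = Z.

(K is a triangulation of the torus T^2.)

H_0 ≅ Z,  H_1 ≅ Z^2,  H_2 ≅ Z.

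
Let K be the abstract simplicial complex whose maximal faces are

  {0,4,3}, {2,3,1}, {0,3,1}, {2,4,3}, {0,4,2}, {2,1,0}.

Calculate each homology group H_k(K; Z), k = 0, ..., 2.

H_0 ≅ Z,  H_1 = 0,  H_2 ≅ Z.

Order the vertices as 0 < 1 < 2 < 3 < 4. Listing each simplex with vertices in this order, K has dimension 2 with simplices:

  0-simplices (5): [0], [1], [2], [3], [4]
  1-simplices (9): [0,1], [0,2], [0,3], [0,4], [1,2], [1,3], [2,3], [2,4], [3,4]
  2-simplices (6): [0,1,2], [0,1,3], [0,2,4], [0,3,4], [1,2,3], [2,3,4]

giving chain groups C_0 ≅ Z^5, C_1 ≅ Z^9, C_2 ≅ Z^6.

Boundary ∂_1: C_1 → C_0 maps an edge to its endpoints' difference, ∂[p,q] = q − p. For instance
  ∂[1,3] = [3] − [1].
The 5×9 boundary matrix has rank 4 and Smith normal form diag(1,1,1,1).

Boundary ∂_2: C_2 → C_1 acts by ∂[p,q,r] = [q,r] − [p,r] + [p,q]. For instance
  ∂[0,2,4] = [2,4] − [0,4] + [0,2],
  ∂[0,1,3] = [1,3] − [0,3] + [0,1].
The resulting 9×6 matrix has rank 5, and its Smith normal form has invariant factors (1,1,1,1,1).

Reading off H_k = ker ∂_k / im ∂_{k+1}:

  H_0: rank C_0 − rank ∂_1 = 5 − 4 = 1, and the invariant factors of ∂_1 are all 1, so H_0 ≅ Z.
  H_1: rank ker ∂_1 − rank ∂_2 = (9 − 4) − 5 = 0, and the invariant factors of ∂_2 are all 1, so H_1 ≅ 0.
  H_2: rank ker ∂_2 − rank ∂_3 = (6 − 5) − 0 = 1, and there is no ∂_3, so H_2 ≅ Z.

As a check, the Euler characteristic is 5 − 9 + 6 = 2, which agrees with 1 − 0 + 1 = 2.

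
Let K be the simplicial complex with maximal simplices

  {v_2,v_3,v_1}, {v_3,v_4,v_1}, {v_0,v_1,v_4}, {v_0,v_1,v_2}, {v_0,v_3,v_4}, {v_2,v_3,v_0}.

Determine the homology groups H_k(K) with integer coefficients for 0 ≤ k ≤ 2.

H_0 = Z,  H_1 = 0,  H_2 = Z.

Take the total order v_0 < v_1 < v_2 < v_3 < v_4 on the vertex set. Then K (dimension 2) consists of the simplices:

  0-simplices (5): [v_0], [v_1], [v_2], [v_3], [v_4]
  1-simplices (9): [v_0,v_1], [v_0,v_2], [v_0,v_3], [v_0,v_4], [v_1,v_2], [v_1,v_3], [v_1,v_4], [v_2,v_3], [v_3,v_4]
  2-simplices (6): [v_0,v_1,v_2], [v_0,v_1,v_4], [v_0,v_2,v_3], [v_0,v_3,v_4], [v_1,v_2,v_3], [v_1,v_3,v_4]

so the chain groups are C_0 ≅ Z^5, C_1 ≅ Z^9, C_2 ≅ Z^6.

∂_1: C_1 → C_0 maps an edge to its endpoints' difference, ∂[p,q] = q − p.
As a 5×9 matrix over Z this has rank 4, with invariant factors (1,1,1,1).

Boundary ∂_2: C_2 → C_1 maps a triangle to the signed sum of its edges. For instance
  ∂[v_0,v_1,v_2] = [v_1,v_2] − [v_0,v_2] + [v_0,v_1],
  ∂[v_0,v_3,v_4] = [v_3,v_4] − [v_0,v_4] + [v_0,v_3].
As a 9×6 matrix over Z this has rank 5, with invariant factors (1,1,1,1,1).

Reading off H_k = ker ∂_k / im ∂_{k+1}:

  H_0: rank C_0 − rank ∂_1 = 5 − 4 = 1, and the invariant factors of ∂_1 are all 1, so H_0 ≅ Z.
  H_1: rank ker ∂_1 − rank ∂_2 = (9 − 4) − 5 = 0, and the invariant factors of ∂_2 are all 1, so H_1 ≅ 0.
  H_2: rank ker ∂_2 − rank ∂_3 = (6 − 5) − 0 = 1, and there is no ∂_3, so H_2 ≅ Z.

(K is a triangulation of the 2-sphere S^2.)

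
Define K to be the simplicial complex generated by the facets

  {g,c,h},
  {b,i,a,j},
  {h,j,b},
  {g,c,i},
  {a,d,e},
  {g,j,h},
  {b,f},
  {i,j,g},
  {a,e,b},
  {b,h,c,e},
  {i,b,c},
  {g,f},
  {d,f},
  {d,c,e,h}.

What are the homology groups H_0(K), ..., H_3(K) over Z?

We work with the vertex ordering a < b < c < d < e < f < g < h < i < j. The simplices of K, each written with vertices in increasing order, are:

  0-simplices (10): a, b, c, d, e, f, g, h, i, j
  1-simplices (26): ab, ad, ae, ai, aj, bc, be, bf, bh, bi, bj, cd, ce, cg, ch, ci, de, df, dh, eh, fg, gh, gi, gj, hj, ij
  2-simplices (19): abe, abi, abj, ade, aij, bce, bch, bci, beh, bhj, bij, cde, cdh, ceh, cgh, cgi, deh, ghj, gij
  3-simplices (3): abij, bceh, cdeh

giving chain groups C_0 ≅ Z^10, C_1 ≅ Z^26, C_2 ≅ Z^19, C_3 ≅ Z^3.

∂_1: C_1 → C_0 sends each edge [p,q] (with p < q) to q − p.
The resulting 10×26 matrix has rank 9, and its Smith normal form has invariant factors (1,1,1,1,1,1,1,1,1).

∂_2: C_2 → C_1 sends each 2-simplex [p,q,r] to [q,r] − [p,r] + [p,q]. For instance
  ∂abi = bi − ai + ab,
  ∂bhj = hj − bj + bh.
As a 26×19 matrix over Z this has rank 15, with invariant factors (1,1,1,1,1,1,1,1,1,1,1,1,1,1,1).

Boundary ∂_3: C_3 → C_2 sends each 3-simplex σ to the alternating sum Σ_i (−1)^i (σ with its i-th vertex removed). For instance
  ∂cdeh = deh − ceh + cdh − cde,
  ∂abij = bij − aij + abj − abi.
The 19×3 boundary matrix has rank 3 and Smith normal form diag(1,1,1).

Now H_k = ker ∂_k / im ∂_{k+1}, so:

  H_0: rank C_0 − rank ∂_1 = 10 − 9 = 1, and the invariant factors of ∂_1 are all 1, so H_0 = Z.
  H_1: rank ker ∂_1 − rank ∂_2 = (26 − 9) − 15 = 2, and the invariant factors of ∂_2 are all 1, so H_1 = Z^2.
  H_2: rank ker ∂_2 − rank ∂_3 = (19 − 15) − 3 = 1, and the invariant factors of ∂_3 are all 1, so H_2 = Z.
  H_3: rank ker ∂_3 − rank ∂_4 = (3 − 3) − 0 = 0, and there is no ∂_4, so H_3 = 0.

As a check, the Euler characteristic is 10 − 26 + 19 − 3 = 0, which agrees with 1 − 2 + 1 − 0 = 0.

H_0 ≅ Z,  H_1 ≅ Z^2,  H_2 ≅ Z,  H_3 = 0.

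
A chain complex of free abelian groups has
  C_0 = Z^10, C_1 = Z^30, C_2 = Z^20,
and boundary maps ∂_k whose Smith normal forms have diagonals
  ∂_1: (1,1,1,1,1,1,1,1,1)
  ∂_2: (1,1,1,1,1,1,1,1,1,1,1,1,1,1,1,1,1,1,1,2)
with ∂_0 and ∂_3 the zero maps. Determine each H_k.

H_0: b_0 = 10 − 0 − 9 = 1; torsion from ∂_1 factors > 1: none. So H_0 = Z.
H_1: b_1 = 30 − 9 − 20 = 1; torsion from ∂_2 factors > 1: [2]. So H_1 = Z ⊕ Z/2.
H_2: b_2 = 20 − 20 − 0 = 0; torsion from ∂_3 factors > 1: none. So H_2 = 0.

H_0 = Z,  H_1 = Z ⊕ Z/2,  H_2 = 0.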